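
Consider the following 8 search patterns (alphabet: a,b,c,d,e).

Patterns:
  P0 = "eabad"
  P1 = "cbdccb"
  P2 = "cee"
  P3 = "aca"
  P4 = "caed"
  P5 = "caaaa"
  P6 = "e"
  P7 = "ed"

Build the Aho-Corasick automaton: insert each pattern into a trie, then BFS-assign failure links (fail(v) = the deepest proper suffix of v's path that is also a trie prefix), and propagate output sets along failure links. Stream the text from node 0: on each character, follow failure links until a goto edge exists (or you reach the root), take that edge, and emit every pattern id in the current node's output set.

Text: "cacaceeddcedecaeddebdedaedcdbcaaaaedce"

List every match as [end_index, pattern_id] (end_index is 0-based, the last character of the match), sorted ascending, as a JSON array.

Build:
Trie nodes:
  0='ε' goto a→14 c→6 e→1
  1='e' goto a→2 d→23  [P6 ends]
  2='ea' goto b→3
  3='eab' goto a→4
  4='eaba' goto d→5
  5='eabad' goto ·  [P0 ends]
  6='c' goto a→17 b→7 e→12
  7='cb' goto d→8
  8='cbd' goto c→9
  9='cbdc' goto c→10
  10='cbdcc' goto b→11
  11='cbdccb' goto ·  [P1 ends]
  12='ce' goto e→13
  13='cee' goto ·  [P2 ends]
  14='a' goto c→15
  15='ac' goto a→16
  16='aca' goto ·  [P3 ends]
  17='ca' goto a→20 e→18
  18='cae' goto d→19
  19='caed' goto ·  [P4 ends]
  20='caa' goto a→21
  21='caaa' goto a→22
  22='caaaa' goto ·  [P5 ends]
  23='ed' goto ·  [P7 ends]

Failure links (BFS by depth):
  fail(1) 'e': from fail(0)=0 chase 'e': 0 ⇒ 0;  out={6}∪out(0)={6}
  fail(6) 'c': from fail(0)=0 chase 'c': 0 ⇒ 0;  out=∅∪out(0)=∅
  fail(14) 'a': from fail(0)=0 chase 'a': 0 ⇒ 0;  out=∅∪out(0)=∅
  fail(2) 'ea': from fail(1)=0 chase 'a': 0 ⇒ 14;  out=∅∪out(14)=∅
  fail(7) 'cb': from fail(6)=0 chase 'b': 0 ⇒ 0;  out=∅∪out(0)=∅
  fail(12) 'ce': from fail(6)=0 chase 'e': 0 ⇒ 1;  out=∅∪out(1)={6}
  fail(15) 'ac': from fail(14)=0 chase 'c': 0 ⇒ 6;  out=∅∪out(6)=∅
  fail(17) 'ca': from fail(6)=0 chase 'a': 0 ⇒ 14;  out=∅∪out(14)=∅
  fail(23) 'ed': from fail(1)=0 chase 'd': 0 ⇒ 0;  out={7}∪out(0)={7}
  fail(3) 'eab': from fail(2)=14 chase 'b': 14→0 ⇒ 0;  out=∅∪out(0)=∅
  fail(8) 'cbd': from fail(7)=0 chase 'd': 0 ⇒ 0;  out=∅∪out(0)=∅
  fail(13) 'cee': from fail(12)=1 chase 'e': 1→0 ⇒ 1;  out={2}∪out(1)={2,6}
  fail(16) 'aca': from fail(15)=6 chase 'a': 6 ⇒ 17;  out={3}∪out(17)={3}
  fail(18) 'cae': from fail(17)=14 chase 'e': 14→0 ⇒ 1;  out=∅∪out(1)={6}
  fail(20) 'caa': from fail(17)=14 chase 'a': 14→0 ⇒ 14;  out=∅∪out(14)=∅
  fail(4) 'eaba': from fail(3)=0 chase 'a': 0 ⇒ 14;  out=∅∪out(14)=∅
  fail(9) 'cbdc': from fail(8)=0 chase 'c': 0 ⇒ 6;  out=∅∪out(6)=∅
  fail(19) 'caed': from fail(18)=1 chase 'd': 1 ⇒ 23;  out={4}∪out(23)={4,7}
  fail(21) 'caaa': from fail(20)=14 chase 'a': 14→0 ⇒ 14;  out=∅∪out(14)=∅
  fail(5) 'eabad': from fail(4)=14 chase 'd': 14→0 ⇒ 0;  out={0}∪out(0)={0}
  fail(10) 'cbdcc': from fail(9)=6 chase 'c': 6→0 ⇒ 6;  out=∅∪out(6)=∅
  fail(22) 'caaaa': from fail(21)=14 chase 'a': 14→0 ⇒ 14;  out={5}∪out(14)={5}
  fail(11) 'cbdccb': from fail(10)=6 chase 'b': 6 ⇒ 7;  out={1}∪out(7)={1}

Scan:
i=0 'c': node 0→6
i=1 'a': node 6→17
i=2 'c': node 17→15 (fail-walked)
i=3 'a': node 15→16  → match P3@[1:3]
i=4 'c': node 16→15 (fail-walked)
i=5 'e': node 15→12 (fail-walked)  → match P6@[5:5]
i=6 'e': node 12→13  → match P2@[4:6],P6@[6:6]
i=7 'd': node 13→23 (fail-walked)  → match P7@[6:7]
i=8 'd': node 23→0 (fail-walked)
i=9 'c': node 0→6
i=10 'e': node 6→12  → match P6@[10:10]
i=11 'd': node 12→23 (fail-walked)  → match P7@[10:11]
i=12 'e': node 23→1 (fail-walked)  → match P6@[12:12]
i=13 'c': node 1→6 (fail-walked)
i=14 'a': node 6→17
i=15 'e': node 17→18  → match P6@[15:15]
i=16 'd': node 18→19  → match P4@[13:16],P7@[15:16]
i=17 'd': node 19→0 (fail-walked)
i=18 'e': node 0→1  → match P6@[18:18]
i=19 'b': node 1→0 (fail-walked)
i=20 'd': node 0→0
i=21 'e': node 0→1  → match P6@[21:21]
i=22 'd': node 1→23  → match P7@[21:22]
i=23 'a': node 23→14 (fail-walked)
i=24 'e': node 14→1 (fail-walked)  → match P6@[24:24]
i=25 'd': node 1→23  → match P7@[24:25]
i=26 'c': node 23→6 (fail-walked)
i=27 'd': node 6→0 (fail-walked)
i=28 'b': node 0→0
i=29 'c': node 0→6
i=30 'a': node 6→17
i=31 'a': node 17→20
i=32 'a': node 20→21
i=33 'a': node 21→22  → match P5@[29:33]
i=34 'e': node 22→1 (fail-walked)  → match P6@[34:34]
i=35 'd': node 1→23  → match P7@[34:35]
i=36 'c': node 23→6 (fail-walked)
i=37 'e': node 6→12  → match P6@[37:37]

Matches: [[3,3],[5,6],[6,2],[6,6],[7,7],[10,6],[11,7],[12,6],[15,6],[16,4],[16,7],[18,6],[21,6],[22,7],[24,6],[25,7],[33,5],[34,6],[35,7],[37,6]]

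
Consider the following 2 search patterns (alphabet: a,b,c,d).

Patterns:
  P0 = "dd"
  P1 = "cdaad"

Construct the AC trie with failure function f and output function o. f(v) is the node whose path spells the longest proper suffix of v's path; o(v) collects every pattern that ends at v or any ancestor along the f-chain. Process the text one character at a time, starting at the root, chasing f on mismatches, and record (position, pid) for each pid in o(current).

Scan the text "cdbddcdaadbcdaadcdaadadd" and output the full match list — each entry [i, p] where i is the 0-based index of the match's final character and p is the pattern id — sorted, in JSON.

Build automaton:
Trie nodes:
  0='ε' goto c→3 d→1
  1='d' goto d→2
  2='dd' goto ·  [P0 ends]
  3='c' goto d→4
  4='cd' goto a→5
  5='cda' goto a→6
  6='cdaa' goto d→7
  7='cdaad' goto ·  [P1 ends]

Failure links (BFS by depth):
  n1('d'): parent n0 fail=0; on 'd' 0 → fail=0;  out ∅∪∅=∅
  n3('c'): parent n0 fail=0; on 'c' 0 → fail=0;  out ∅∪∅=∅
  n2('dd'): parent n1 fail=0; on 'd' 0 → fail=1;  out {0}∪∅={0}
  n4('cd'): parent n3 fail=0; on 'd' 0 → fail=1;  out ∅∪∅=∅
  n5('cda'): parent n4 fail=1; on 'a' 1→0 → fail=0;  out ∅∪∅=∅
  n6('cdaa'): parent n5 fail=0; on 'a' 0 → fail=0;  out ∅∪∅=∅
  n7('cdaad'): parent n6 fail=0; on 'd' 0 → fail=1;  out {1}∪∅={1}

Text stream:
[0] read 'c'  n0⇒n3
[1] read 'd'  n3⇒n4
[2] read 'b'  n4⇒n0 (fail-walked)
[3] read 'd'  n0⇒n1
[4] read 'd'  n1⇒n2  → match P0@[3:4]
[5] read 'c'  n2⇒n3 (fail-walked)
[6] read 'd'  n3⇒n4
[7] read 'a'  n4⇒n5
[8] read 'a'  n5⇒n6
[9] read 'd'  n6⇒n7  → match P1@[5:9]
[10] read 'b'  n7⇒n0 (fail-walked)
[11] read 'c'  n0⇒n3
[12] read 'd'  n3⇒n4
[13] read 'a'  n4⇒n5
[14] read 'a'  n5⇒n6
[15] read 'd'  n6⇒n7  → match P1@[11:15]
[16] read 'c'  n7⇒n3 (fail-walked)
[17] read 'd'  n3⇒n4
[18] read 'a'  n4⇒n5
[19] read 'a'  n5⇒n6
[20] read 'd'  n6⇒n7  → match P1@[16:20]
[21] read 'a'  n7⇒n0 (fail-walked)
[22] read 'd'  n0⇒n1
[23] read 'd'  n1⇒n2  → match P0@[22:23]

Matches: [[4,0],[9,1],[15,1],[20,1],[23,0]]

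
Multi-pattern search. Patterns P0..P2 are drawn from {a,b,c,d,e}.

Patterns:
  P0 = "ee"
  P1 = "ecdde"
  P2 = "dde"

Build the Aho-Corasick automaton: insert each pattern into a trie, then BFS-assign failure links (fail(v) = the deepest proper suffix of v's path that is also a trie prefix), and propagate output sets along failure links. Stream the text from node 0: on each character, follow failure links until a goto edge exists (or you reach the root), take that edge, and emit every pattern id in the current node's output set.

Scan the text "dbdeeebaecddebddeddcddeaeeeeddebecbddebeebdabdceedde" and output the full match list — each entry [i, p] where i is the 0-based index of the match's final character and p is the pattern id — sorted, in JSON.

Construct AC machine:
Trie nodes:
  n0 'ε': d→7 e→1
  n1 'e': c→3 e→2
  n2 'ee': ·  [P0 ends]
  n3 'ec': d→4
  n4 'ecd': d→5
  n5 'ecdd': e→6
  n6 'ecdde': ·  [P1 ends]
  n7 'd': d→8
  n8 'dd': e→9
  n9 'dde': ·  [P2 ends]

Failure links (BFS by depth):
  n1('e'): parent n0 fail=0; on 'e' 0 → fail=0;  out ∅∪∅=∅
  n7('d'): parent n0 fail=0; on 'd' 0 → fail=0;  out ∅∪∅=∅
  n2('ee'): parent n1 fail=0; on 'e' 0 → fail=1;  out {0}∪∅={0}
  n3('ec'): parent n1 fail=0; on 'c' 0 → fail=0;  out ∅∪∅=∅
  n8('dd'): parent n7 fail=0; on 'd' 0 → fail=7;  out ∅∪∅=∅
  n4('ecd'): parent n3 fail=0; on 'd' 0 → fail=7;  out ∅∪∅=∅
  n9('dde'): parent n8 fail=7; on 'e' 7→0 → fail=1;  out {2}∪∅={2}
  n5('ecdd'): parent n4 fail=7; on 'd' 7 → fail=8;  out ∅∪∅=∅
  n6('ecdde'): parent n5 fail=8; on 'e' 8 → fail=9;  out {1}∪{2}={1,2}

Run:
i=0 'd': node 0→7
i=1 'b': node 7→0 ·f
i=2 'd': node 0→7
i=3 'e': node 7→1 ·f
i=4 'e': node 1→2  → match P0@[3:4]
i=5 'e': node 2→2 ·f  → match P0@[4:5]
i=6 'b': node 2→0 ·f
i=7 'a': node 0→0
i=8 'e': node 0→1
i=9 'c': node 1→3
i=10 'd': node 3→4
i=11 'd': node 4→5
i=12 'e': node 5→6  → match P1@[8:12],P2@[10:12]
i=13 'b': node 6→0 ·f
i=14 'd': node 0→7
i=15 'd': node 7→8
i=16 'e': node 8→9  → match P2@[14:16]
i=17 'd': node 9→7 ·f
i=18 'd': node 7→8
i=19 'c': node 8→0 ·f
i=20 'd': node 0→7
i=21 'd': node 7→8
i=22 'e': node 8→9  → match P2@[20:22]
i=23 'a': node 9→0 ·f
i=24 'e': node 0→1
i=25 'e': node 1→2  → match P0@[24:25]
i=26 'e': node 2→2 ·f  → match P0@[25:26]
i=27 'e': node 2→2 ·f  → match P0@[26:27]
i=28 'd': node 2→7 ·f
i=29 'd': node 7→8
i=30 'e': node 8→9  → match P2@[28:30]
i=31 'b': node 9→0 ·f
i=32 'e': node 0→1
i=33 'c': node 1→3
i=34 'b': node 3→0 ·f
i=35 'd': node 0→7
i=36 'd': node 7→8
i=37 'e': node 8→9  → match P2@[35:37]
i=38 'b': node 9→0 ·f
i=39 'e': node 0→1
i=40 'e': node 1→2  → match P0@[39:40]
i=41 'b': node 2→0 ·f
i=42 'd': node 0→7
i=43 'a': node 7→0 ·f
i=44 'b': node 0→0
i=45 'd': node 0→7
i=46 'c': node 7→0 ·f
i=47 'e': node 0→1
i=48 'e': node 1→2  → match P0@[47:48]
i=49 'd': node 2→7 ·f
i=50 'd': node 7→8
i=51 'e': node 8→9  → match P2@[49:51]

Result: [[4,0],[5,0],[12,1],[12,2],[16,2],[22,2],[25,0],[26,0],[27,0],[30,2],[37,2],[40,0],[48,0],[51,2]]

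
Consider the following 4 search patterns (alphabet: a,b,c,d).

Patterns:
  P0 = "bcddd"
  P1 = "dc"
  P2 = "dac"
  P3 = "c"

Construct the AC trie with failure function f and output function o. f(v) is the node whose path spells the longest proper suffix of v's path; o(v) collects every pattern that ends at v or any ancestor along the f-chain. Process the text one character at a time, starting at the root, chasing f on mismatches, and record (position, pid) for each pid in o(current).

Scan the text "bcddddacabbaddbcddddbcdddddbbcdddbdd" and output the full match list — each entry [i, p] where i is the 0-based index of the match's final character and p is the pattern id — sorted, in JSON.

Build automaton:
Trie nodes:
  0='ε' goto b→1 c→10 d→6
  1='b' goto c→2
  2='bc' goto d→3
  3='bcd' goto d→4
  4='bcdd' goto d→5
  5='bcddd' goto ·  ←P0
  6='d' goto a→8 c→7
  7='dc' goto ·  ←P1
  8='da' goto c→9
  9='dac' goto ·  ←P2
  10='c' goto ·  ←P3

BFS fail/out derivation:
  fail(1) 'b': from fail(0)=0 chase 'b': 0 ⇒ 0;  out=∅∪out(0)=∅
  fail(6) 'd': from fail(0)=0 chase 'd': 0 ⇒ 0;  out=∅∪out(0)=∅
  fail(10) 'c': from fail(0)=0 chase 'c': 0 ⇒ 0;  out={3}∪out(0)={3}
  fail(2) 'bc': from fail(1)=0 chase 'c': 0 ⇒ 10;  out=∅∪out(10)={3}
  fail(7) 'dc': from fail(6)=0 chase 'c': 0 ⇒ 10;  out={1}∪out(10)={1,3}
  fail(8) 'da': from fail(6)=0 chase 'a': 0 ⇒ 0;  out=∅∪out(0)=∅
  fail(3) 'bcd': from fail(2)=10 chase 'd': 10→0 ⇒ 6;  out=∅∪out(6)=∅
  fail(9) 'dac': from fail(8)=0 chase 'c': 0 ⇒ 10;  out={2}∪out(10)={2,3}
  fail(4) 'bcdd': from fail(3)=6 chase 'd': 6→0 ⇒ 6;  out=∅∪out(6)=∅
  fail(5) 'bcddd': from fail(4)=6 chase 'd': 6→0 ⇒ 6;  out={0}∪out(6)={0}

Run:
i=0 'b': node 0→1
i=1 'c': node 1→2  → match P3@[1:1]
i=2 'd': node 2→3
i=3 'd': node 3→4
i=4 'd': node 4→5  → match P0@[0:4]
i=5 'd': node 5→6 (via fail)
i=6 'a': node 6→8
i=7 'c': node 8→9  → match P2@[5:7],P3@[7:7]
i=8 'a': node 9→0 (via fail)
i=9 'b': node 0→1
i=10 'b': node 1→1 (via fail)
i=11 'a': node 1→0 (via fail)
i=12 'd': node 0→6
i=13 'd': node 6→6 (via fail)
i=14 'b': node 6→1 (via fail)
i=15 'c': node 1→2  → match P3@[15:15]
i=16 'd': node 2→3
i=17 'd': node 3→4
i=18 'd': node 4→5  → match P0@[14:18]
i=19 'd': node 5→6 (via fail)
i=20 'b': node 6→1 (via fail)
i=21 'c': node 1→2  → match P3@[21:21]
i=22 'd': node 2→3
i=23 'd': node 3→4
i=24 'd': node 4→5  → match P0@[20:24]
i=25 'd': node 5→6 (via fail)
i=26 'd': node 6→6 (via fail)
i=27 'b': node 6→1 (via fail)
i=28 'b': node 1→1 (via fail)
i=29 'c': node 1→2  → match P3@[29:29]
i=30 'd': node 2→3
i=31 'd': node 3→4
i=32 'd': node 4→5  → match P0@[28:32]
i=33 'b': node 5→1 (via fail)
i=34 'd': node 1→6 (via fail)
i=35 'd': node 6→6 (via fail)

Result: [[1,3],[4,0],[7,2],[7,3],[15,3],[18,0],[21,3],[24,0],[29,3],[32,0]]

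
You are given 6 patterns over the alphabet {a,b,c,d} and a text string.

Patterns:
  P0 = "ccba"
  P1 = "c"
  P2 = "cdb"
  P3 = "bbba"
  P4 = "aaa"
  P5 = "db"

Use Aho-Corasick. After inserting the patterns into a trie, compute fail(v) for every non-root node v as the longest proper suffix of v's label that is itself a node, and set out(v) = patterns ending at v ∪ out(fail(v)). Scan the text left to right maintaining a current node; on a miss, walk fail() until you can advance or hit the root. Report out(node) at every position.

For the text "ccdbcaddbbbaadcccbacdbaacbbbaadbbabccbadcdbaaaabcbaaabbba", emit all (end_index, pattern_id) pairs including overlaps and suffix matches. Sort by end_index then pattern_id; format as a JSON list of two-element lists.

Build:
Trie nodes:
  n0 'ε': a→11 b→7 c→1 d→14
  n1 'c': c→2 d→5  ←P1
  n2 'cc': b→3
  n3 'ccb': a→4
  n4 'ccba': ·  ←P0
  n5 'cd': b→6
  n6 'cdb': ·  ←P2
  n7 'b': b→8
  n8 'bb': b→9
  n9 'bbb': a→10
  n10 'bbba': ·  ←P3
  n11 'a': a→12
  n12 'aa': a→13
  n13 'aaa': ·  ←P4
  n14 'd': b→15
  n15 'db': ·  ←P5

BFS fail/out derivation:
  fail(1) 'c': from fail(0)=0 chase 'c': 0 ⇒ 0;  out={1}∪out(0)={1}
  fail(7) 'b': from fail(0)=0 chase 'b': 0 ⇒ 0;  out=∅∪out(0)=∅
  fail(11) 'a': from fail(0)=0 chase 'a': 0 ⇒ 0;  out=∅∪out(0)=∅
  fail(14) 'd': from fail(0)=0 chase 'd': 0 ⇒ 0;  out=∅∪out(0)=∅
  fail(2) 'cc': from fail(1)=0 chase 'c': 0 ⇒ 1;  out=∅∪out(1)={1}
  fail(5) 'cd': from fail(1)=0 chase 'd': 0 ⇒ 14;  out=∅∪out(14)=∅
  fail(8) 'bb': from fail(7)=0 chase 'b': 0 ⇒ 7;  out=∅∪out(7)=∅
  fail(12) 'aa': from fail(11)=0 chase 'a': 0 ⇒ 11;  out=∅∪out(11)=∅
  fail(15) 'db': from fail(14)=0 chase 'b': 0 ⇒ 7;  out={5}∪out(7)={5}
  fail(3) 'ccb': from fail(2)=1 chase 'b': 1→0 ⇒ 7;  out=∅∪out(7)=∅
  fail(6) 'cdb': from fail(5)=14 chase 'b': 14 ⇒ 15;  out={2}∪out(15)={2,5}
  fail(9) 'bbb': from fail(8)=7 chase 'b': 7 ⇒ 8;  out=∅∪out(8)=∅
  fail(13) 'aaa': from fail(12)=11 chase 'a': 11 ⇒ 12;  out={4}∪out(12)={4}
  fail(4) 'ccba': from fail(3)=7 chase 'a': 7→0 ⇒ 11;  out={0}∪out(11)={0}
  fail(10) 'bbba': from fail(9)=8 chase 'a': 8→7→0 ⇒ 11;  out={3}∪out(11)={3}

Text stream:
[0] read 'c'  n0⇒n1  ** P1@[0:0]
[1] read 'c'  n1⇒n2  ** P1@[1:1]
[2] read 'd'  n2⇒n5 (fail-walked)
[3] read 'b'  n5⇒n6  ** P2@[1:3],P5@[2:3]
[4] read 'c'  n6⇒n1 (fail-walked)  ** P1@[4:4]
[5] read 'a'  n1⇒n11 (fail-walked)
[6] read 'd'  n11⇒n14 (fail-walked)
[7] read 'd'  n14⇒n14 (fail-walked)
[8] read 'b'  n14⇒n15  ** P5@[7:8]
[9] read 'b'  n15⇒n8 (fail-walked)
[10] read 'b'  n8⇒n9
[11] read 'a'  n9⇒n10  ** P3@[8:11]
[12] read 'a'  n10⇒n12 (fail-walked)
[13] read 'd'  n12⇒n14 (fail-walked)
[14] read 'c'  n14⇒n1 (fail-walked)  ** P1@[14:14]
[15] read 'c'  n1⇒n2  ** P1@[15:15]
[16] read 'c'  n2⇒n2 (fail-walked)  ** P1@[16:16]
[17] read 'b'  n2⇒n3
[18] read 'a'  n3⇒n4  ** P0@[15:18]
[19] read 'c'  n4⇒n1 (fail-walked)  ** P1@[19:19]
[20] read 'd'  n1⇒n5
[21] read 'b'  n5⇒n6  ** P2@[19:21],P5@[20:21]
[22] read 'a'  n6⇒n11 (fail-walked)
[23] read 'a'  n11⇒n12
[24] read 'c'  n12⇒n1 (fail-walked)  ** P1@[24:24]
[25] read 'b'  n1⇒n7 (fail-walked)
[26] read 'b'  n7⇒n8
[27] read 'b'  n8⇒n9
[28] read 'a'  n9⇒n10  ** P3@[25:28]
[29] read 'a'  n10⇒n12 (fail-walked)
[30] read 'd'  n12⇒n14 (fail-walked)
[31] read 'b'  n14⇒n15  ** P5@[30:31]
[32] read 'b'  n15⇒n8 (fail-walked)
[33] read 'a'  n8⇒n11 (fail-walked)
[34] read 'b'  n11⇒n7 (fail-walked)
[35] read 'c'  n7⇒n1 (fail-walked)  ** P1@[35:35]
[36] read 'c'  n1⇒n2  ** P1@[36:36]
[37] read 'b'  n2⇒n3
[38] read 'a'  n3⇒n4  ** P0@[35:38]
[39] read 'd'  n4⇒n14 (fail-walked)
[40] read 'c'  n14⇒n1 (fail-walked)  ** P1@[40:40]
[41] read 'd'  n1⇒n5
[42] read 'b'  n5⇒n6  ** P2@[40:42],P5@[41:42]
[43] read 'a'  n6⇒n11 (fail-walked)
[44] read 'a'  n11⇒n12
[45] read 'a'  n12⇒n13  ** P4@[43:45]
[46] read 'a'  n13⇒n13 (fail-walked)  ** P4@[44:46]
[47] read 'b'  n13⇒n7 (fail-walked)
[48] read 'c'  n7⇒n1 (fail-walked)  ** P1@[48:48]
[49] read 'b'  n1⇒n7 (fail-walked)
[50] read 'a'  n7⇒n11 (fail-walked)
[51] read 'a'  n11⇒n12
[52] read 'a'  n12⇒n13  ** P4@[50:52]
[53] read 'b'  n13⇒n7 (fail-walked)
[54] read 'b'  n7⇒n8
[55] read 'b'  n8⇒n9
[56] read 'a'  n9⇒n10  ** P3@[53:56]

Result: [[0,1],[1,1],[3,2],[3,5],[4,1],[8,5],[11,3],[14,1],[15,1],[16,1],[18,0],[19,1],[21,2],[21,5],[24,1],[28,3],[31,5],[35,1],[36,1],[38,0],[40,1],[42,2],[42,5],[45,4],[46,4],[48,1],[52,4],[56,3]]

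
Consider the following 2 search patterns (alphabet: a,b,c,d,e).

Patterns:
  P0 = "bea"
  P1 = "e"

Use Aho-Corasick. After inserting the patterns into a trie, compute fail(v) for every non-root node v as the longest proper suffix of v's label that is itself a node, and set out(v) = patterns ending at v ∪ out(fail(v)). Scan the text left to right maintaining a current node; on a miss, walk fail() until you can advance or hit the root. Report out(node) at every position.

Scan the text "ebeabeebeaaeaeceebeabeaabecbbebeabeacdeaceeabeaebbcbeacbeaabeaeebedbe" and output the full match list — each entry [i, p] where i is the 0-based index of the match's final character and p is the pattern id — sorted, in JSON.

Build automaton:
Trie (insert patterns):
  0='ε' goto b→1 e→4
  1='b' goto e→2
  2='be' goto a→3
  3='bea' goto ·  ←P0
  4='e' goto ·  ←P1

BFS fail/out derivation:
  n1('b'): parent n0 fail=0; on 'b' 0 → fail=0;  out ∅∪∅=∅
  n4('e'): parent n0 fail=0; on 'e' 0 → fail=0;  out {1}∪∅={1}
  n2('be'): parent n1 fail=0; on 'e' 0 → fail=4;  out ∅∪{1}={1}
  n3('bea'): parent n2 fail=4; on 'a' 4→0 → fail=0;  out {0}∪∅={0}

Text stream:
pos 0 'e': at 4  emit P1@[0:0]
pos 1 'b': at 1 (fail-walked)
pos 2 'e': at 2  emit P1@[2:2]
pos 3 'a': at 3  emit P0@[1:3]
pos 4 'b': at 1 (fail-walked)
pos 5 'e': at 2  emit P1@[5:5]
pos 6 'e': at 4 (fail-walked)  emit P1@[6:6]
pos 7 'b': at 1 (fail-walked)
pos 8 'e': at 2  emit P1@[8:8]
pos 9 'a': at 3  emit P0@[7:9]
pos 10 'a': at 0 (fail-walked)
pos 11 'e': at 4  emit P1@[11:11]
pos 12 'a': at 0 (fail-walked)
pos 13 'e': at 4  emit P1@[13:13]
pos 14 'c': at 0 (fail-walked)
pos 15 'e': at 4  emit P1@[15:15]
pos 16 'e': at 4 (fail-walked)  emit P1@[16:16]
pos 17 'b': at 1 (fail-walked)
pos 18 'e': at 2  emit P1@[18:18]
pos 19 'a': at 3  emit P0@[17:19]
pos 20 'b': at 1 (fail-walked)
pos 21 'e': at 2  emit P1@[21:21]
pos 22 'a': at 3  emit P0@[20:22]
pos 23 'a': at 0 (fail-walked)
pos 24 'b': at 1
pos 25 'e': at 2  emit P1@[25:25]
pos 26 'c': at 0 (fail-walked)
pos 27 'b': at 1
pos 28 'b': at 1 (fail-walked)
pos 29 'e': at 2  emit P1@[29:29]
pos 30 'b': at 1 (fail-walked)
pos 31 'e': at 2  emit P1@[31:31]
pos 32 'a': at 3  emit P0@[30:32]
pos 33 'b': at 1 (fail-walked)
pos 34 'e': at 2  emit P1@[34:34]
pos 35 'a': at 3  emit P0@[33:35]
pos 36 'c': at 0 (fail-walked)
pos 37 'd': at 0
pos 38 'e': at 4  emit P1@[38:38]
pos 39 'a': at 0 (fail-walked)
pos 40 'c': at 0
pos 41 'e': at 4  emit P1@[41:41]
pos 42 'e': at 4 (fail-walked)  emit P1@[42:42]
pos 43 'a': at 0 (fail-walked)
pos 44 'b': at 1
pos 45 'e': at 2  emit P1@[45:45]
pos 46 'a': at 3  emit P0@[44:46]
pos 47 'e': at 4 (fail-walked)  emit P1@[47:47]
pos 48 'b': at 1 (fail-walked)
pos 49 'b': at 1 (fail-walked)
pos 50 'c': at 0 (fail-walked)
pos 51 'b': at 1
pos 52 'e': at 2  emit P1@[52:52]
pos 53 'a': at 3  emit P0@[51:53]
pos 54 'c': at 0 (fail-walked)
pos 55 'b': at 1
pos 56 'e': at 2  emit P1@[56:56]
pos 57 'a': at 3  emit P0@[55:57]
pos 58 'a': at 0 (fail-walked)
pos 59 'b': at 1
pos 60 'e': at 2  emit P1@[60:60]
pos 61 'a': at 3  emit P0@[59:61]
pos 62 'e': at 4 (fail-walked)  emit P1@[62:62]
pos 63 'e': at 4 (fail-walked)  emit P1@[63:63]
pos 64 'b': at 1 (fail-walked)
pos 65 'e': at 2  emit P1@[65:65]
pos 66 'd': at 0 (fail-walked)
pos 67 'b': at 1
pos 68 'e': at 2  emit P1@[68:68]

Result: [[0,1],[2,1],[3,0],[5,1],[6,1],[8,1],[9,0],[11,1],[13,1],[15,1],[16,1],[18,1],[19,0],[21,1],[22,0],[25,1],[29,1],[31,1],[32,0],[34,1],[35,0],[38,1],[41,1],[42,1],[45,1],[46,0],[47,1],[52,1],[53,0],[56,1],[57,0],[60,1],[61,0],[62,1],[63,1],[65,1],[68,1]]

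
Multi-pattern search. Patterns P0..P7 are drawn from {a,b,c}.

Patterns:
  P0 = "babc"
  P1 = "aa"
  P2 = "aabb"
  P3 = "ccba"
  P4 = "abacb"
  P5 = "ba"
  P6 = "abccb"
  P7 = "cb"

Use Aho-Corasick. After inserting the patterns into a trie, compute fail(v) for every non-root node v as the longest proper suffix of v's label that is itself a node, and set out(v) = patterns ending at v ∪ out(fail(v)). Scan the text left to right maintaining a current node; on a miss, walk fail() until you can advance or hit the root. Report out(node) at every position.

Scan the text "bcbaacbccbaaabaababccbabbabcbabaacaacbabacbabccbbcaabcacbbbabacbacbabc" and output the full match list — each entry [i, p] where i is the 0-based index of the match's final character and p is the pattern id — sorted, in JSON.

Construct AC machine:
Trie nodes:
  0='ε' goto a→5 b→1 c→9
  1='b' goto a→2
  2='ba' goto b→3  ←P5
  3='bab' goto c→4
  4='babc' goto ·  ←P0
  5='a' goto a→6 b→13
  6='aa' goto b→7  ←P1
  7='aab' goto b→8
  8='aabb' goto ·  ←P2
  9='c' goto b→20 c→10
  10='cc' goto b→11
  11='ccb' goto a→12
  12='ccba' goto ·  ←P3
  13='ab' goto a→14 c→17
  14='aba' goto c→15
  15='abac' goto b→16
  16='abacb' goto ·  ←P4
  17='abc' goto c→18
  18='abcc' goto b→19
  19='abccb' goto ·  ←P6
  20='cb' goto ·  ←P7

Failure links (BFS by depth):
  n1('b'): parent n0 fail=0; on 'b' 0 → fail=0;  out ∅∪∅=∅
  n5('a'): parent n0 fail=0; on 'a' 0 → fail=0;  out ∅∪∅=∅
  n9('c'): parent n0 fail=0; on 'c' 0 → fail=0;  out ∅∪∅=∅
  n2('ba'): parent n1 fail=0; on 'a' 0 → fail=5;  out {5}∪∅={5}
  n6('aa'): parent n5 fail=0; on 'a' 0 → fail=5;  out {1}∪∅={1}
  n10('cc'): parent n9 fail=0; on 'c' 0 → fail=9;  out ∅∪∅=∅
  n13('ab'): parent n5 fail=0; on 'b' 0 → fail=1;  out ∅∪∅=∅
  n20('cb'): parent n9 fail=0; on 'b' 0 → fail=1;  out {7}∪∅={7}
  n3('bab'): parent n2 fail=5; on 'b' 5 → fail=13;  out ∅∪∅=∅
  n7('aab'): parent n6 fail=5; on 'b' 5 → fail=13;  out ∅∪∅=∅
  n11('ccb'): parent n10 fail=9; on 'b' 9 → fail=20;  out ∅∪{7}={7}
  n14('aba'): parent n13 fail=1; on 'a' 1 → fail=2;  out ∅∪{5}={5}
  n17('abc'): parent n13 fail=1; on 'c' 1→0 → fail=9;  out ∅∪∅=∅
  n4('babc'): parent n3 fail=13; on 'c' 13 → fail=17;  out {0}∪∅={0}
  n8('aabb'): parent n7 fail=13; on 'b' 13→1→0 → fail=1;  out {2}∪∅={2}
  n12('ccba'): parent n11 fail=20; on 'a' 20→1 → fail=2;  out {3}∪{5}={3,5}
  n15('abac'): parent n14 fail=2; on 'c' 2→5→0 → fail=9;  out ∅∪∅=∅
  n18('abcc'): parent n17 fail=9; on 'c' 9 → fail=10;  out ∅∪∅=∅
  n16('abacb'): parent n15 fail=9; on 'b' 9 → fail=20;  out {4}∪{7}={4,7}
  n19('abccb'): parent n18 fail=10; on 'b' 10 → fail=11;  out {6}∪{7}={6,7}

Text stream:
i=0 'b': node 0→1
i=1 'c': node 1→9 (fail-walked)
i=2 'b': node 9→20  ** P7@[1:2]
i=3 'a': node 20→2 (fail-walked)  ** P5@[2:3]
i=4 'a': node 2→6 (fail-walked)  ** P1@[3:4]
i=5 'c': node 6→9 (fail-walked)
i=6 'b': node 9→20  ** P7@[5:6]
i=7 'c': node 20→9 (fail-walked)
i=8 'c': node 9→10
i=9 'b': node 10→11  ** P7@[8:9]
i=10 'a': node 11→12  ** P3@[7:10],P5@[9:10]
i=11 'a': node 12→6 (fail-walked)  ** P1@[10:11]
i=12 'a': node 6→6 (fail-walked)  ** P1@[11:12]
i=13 'b': node 6→7
i=14 'a': node 7→14 (fail-walked)  ** P5@[13:14]
i=15 'a': node 14→6 (fail-walked)  ** P1@[14:15]
i=16 'b': node 6→7
i=17 'a': node 7→14 (fail-walked)  ** P5@[16:17]
i=18 'b': node 14→3 (fail-walked)
i=19 'c': node 3→4  ** P0@[16:19]
i=20 'c': node 4→18 (fail-walked)
i=21 'b': node 18→19  ** P6@[17:21],P7@[20:21]
i=22 'a': node 19→12 (fail-walked)  ** P3@[19:22],P5@[21:22]
i=23 'b': node 12→3 (fail-walked)
i=24 'b': node 3→1 (fail-walked)
i=25 'a': node 1→2  ** P5@[24:25]
i=26 'b': node 2→3
i=27 'c': node 3→4  ** P0@[24:27]
i=28 'b': node 4→20 (fail-walked)  ** P7@[27:28]
i=29 'a': node 20→2 (fail-walked)  ** P5@[28:29]
i=30 'b': node 2→3
i=31 'a': node 3→14 (fail-walked)  ** P5@[30:31]
i=32 'a': node 14→6 (fail-walked)  ** P1@[31:32]
i=33 'c': node 6→9 (fail-walked)
i=34 'a': node 9→5 (fail-walked)
i=35 'a': node 5→6  ** P1@[34:35]
i=36 'c': node 6→9 (fail-walked)
i=37 'b': node 9→20  ** P7@[36:37]
i=38 'a': node 20→2 (fail-walked)  ** P5@[37:38]
i=39 'b': node 2→3
i=40 'a': node 3→14 (fail-walked)  ** P5@[39:40]
i=41 'c': node 14→15
i=42 'b': node 15→16  ** P4@[38:42],P7@[41:42]
i=43 'a': node 16→2 (fail-walked)  ** P5@[42:43]
i=44 'b': node 2→3
i=45 'c': node 3→4  ** P0@[42:45]
i=46 'c': node 4→18 (fail-walked)
i=47 'b': node 18→19  ** P6@[43:47],P7@[46:47]
i=48 'b': node 19→1 (fail-walked)
i=49 'c': node 1→9 (fail-walked)
i=50 'a': node 9→5 (fail-walked)
i=51 'a': node 5→6  ** P1@[50:51]
i=52 'b': node 6→7
i=53 'c': node 7→17 (fail-walked)
i=54 'a': node 17→5 (fail-walked)
i=55 'c': node 5→9 (fail-walked)
i=56 'b': node 9→20  ** P7@[55:56]
i=57 'b': node 20→1 (fail-walked)
i=58 'b': node 1→1 (fail-walked)
i=59 'a': node 1→2  ** P5@[58:59]
i=60 'b': node 2→3
i=61 'a': node 3→14 (fail-walked)  ** P5@[60:61]
i=62 'c': node 14→15
i=63 'b': node 15→16  ** P4@[59:63],P7@[62:63]
i=64 'a': node 16→2 (fail-walked)  ** P5@[63:64]
i=65 'c': node 2→9 (fail-walked)
i=66 'b': node 9→20  ** P7@[65:66]
i=67 'a': node 20→2 (fail-walked)  ** P5@[66:67]
i=68 'b': node 2→3
i=69 'c': node 3→4  ** P0@[66:69]

Matches: [[2,7],[3,5],[4,1],[6,7],[9,7],[10,3],[10,5],[11,1],[12,1],[14,5],[15,1],[17,5],[19,0],[21,6],[21,7],[22,3],[22,5],[25,5],[27,0],[28,7],[29,5],[31,5],[32,1],[35,1],[37,7],[38,5],[40,5],[42,4],[42,7],[43,5],[45,0],[47,6],[47,7],[51,1],[56,7],[59,5],[61,5],[63,4],[63,7],[64,5],[66,7],[67,5],[69,0]]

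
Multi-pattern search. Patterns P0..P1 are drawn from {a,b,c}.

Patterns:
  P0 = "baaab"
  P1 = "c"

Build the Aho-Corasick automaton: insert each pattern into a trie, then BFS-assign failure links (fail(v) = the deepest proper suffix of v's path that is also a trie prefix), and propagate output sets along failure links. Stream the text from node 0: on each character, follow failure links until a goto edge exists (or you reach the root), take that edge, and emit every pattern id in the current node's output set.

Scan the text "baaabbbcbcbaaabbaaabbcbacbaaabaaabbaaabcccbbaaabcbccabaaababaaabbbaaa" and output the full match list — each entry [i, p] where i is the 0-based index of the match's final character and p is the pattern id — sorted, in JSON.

Build:
Trie nodes:
  0='ε' goto b→1 c→6
  1='b' goto a→2
  2='ba' goto a→3
  3='baa' goto a→4
  4='baaa' goto b→5
  5='baaab' goto ·  ←P0
  6='c' goto ·  ←P1

Failure links (BFS by depth):
  n1('b'): parent n0 fail=0; on 'b' 0 → fail=0;  out ∅∪∅=∅
  n6('c'): parent n0 fail=0; on 'c' 0 → fail=0;  out {1}∪∅={1}
  n2('ba'): parent n1 fail=0; on 'a' 0 → fail=0;  out ∅∪∅=∅
  n3('baa'): parent n2 fail=0; on 'a' 0 → fail=0;  out ∅∪∅=∅
  n4('baaa'): parent n3 fail=0; on 'a' 0 → fail=0;  out ∅∪∅=∅
  n5('baaab'): parent n4 fail=0; on 'b' 0 → fail=1;  out {0}∪∅={0}

Run:
[0] read 'b'  n0⇒n1
[1] read 'a'  n1⇒n2
[2] read 'a'  n2⇒n3
[3] read 'a'  n3⇒n4
[4] read 'b'  n4⇒n5  → match P0@[0:4]
[5] read 'b'  n5⇒n1 ·f
[6] read 'b'  n1⇒n1 ·f
[7] read 'c'  n1⇒n6 ·f  → match P1@[7:7]
[8] read 'b'  n6⇒n1 ·f
[9] read 'c'  n1⇒n6 ·f  → match P1@[9:9]
[10] read 'b'  n6⇒n1 ·f
[11] read 'a'  n1⇒n2
[12] read 'a'  n2⇒n3
[13] read 'a'  n3⇒n4
[14] read 'b'  n4⇒n5  → match P0@[10:14]
[15] read 'b'  n5⇒n1 ·f
[16] read 'a'  n1⇒n2
[17] read 'a'  n2⇒n3
[18] read 'a'  n3⇒n4
[19] read 'b'  n4⇒n5  → match P0@[15:19]
[20] read 'b'  n5⇒n1 ·f
[21] read 'c'  n1⇒n6 ·f  → match P1@[21:21]
[22] read 'b'  n6⇒n1 ·f
[23] read 'a'  n1⇒n2
[24] read 'c'  n2⇒n6 ·f  → match P1@[24:24]
[25] read 'b'  n6⇒n1 ·f
[26] read 'a'  n1⇒n2
[27] read 'a'  n2⇒n3
[28] read 'a'  n3⇒n4
[29] read 'b'  n4⇒n5  → match P0@[25:29]
[30] read 'a'  n5⇒n2 ·f
[31] read 'a'  n2⇒n3
[32] read 'a'  n3⇒n4
[33] read 'b'  n4⇒n5  → match P0@[29:33]
[34] read 'b'  n5⇒n1 ·f
[35] read 'a'  n1⇒n2
[36] read 'a'  n2⇒n3
[37] read 'a'  n3⇒n4
[38] read 'b'  n4⇒n5  → match P0@[34:38]
[39] read 'c'  n5⇒n6 ·f  → match P1@[39:39]
[40] read 'c'  n6⇒n6 ·f  → match P1@[40:40]
[41] read 'c'  n6⇒n6 ·f  → match P1@[41:41]
[42] read 'b'  n6⇒n1 ·f
[43] read 'b'  n1⇒n1 ·f
[44] read 'a'  n1⇒n2
[45] read 'a'  n2⇒n3
[46] read 'a'  n3⇒n4
[47] read 'b'  n4⇒n5  → match P0@[43:47]
[48] read 'c'  n5⇒n6 ·f  → match P1@[48:48]
[49] read 'b'  n6⇒n1 ·f
[50] read 'c'  n1⇒n6 ·f  → match P1@[50:50]
[51] read 'c'  n6⇒n6 ·f  → match P1@[51:51]
[52] read 'a'  n6⇒n0 ·f
[53] read 'b'  n0⇒n1
[54] read 'a'  n1⇒n2
[55] read 'a'  n2⇒n3
[56] read 'a'  n3⇒n4
[57] read 'b'  n4⇒n5  → match P0@[53:57]
[58] read 'a'  n5⇒n2 ·f
[59] read 'b'  n2⇒n1 ·f
[60] read 'a'  n1⇒n2
[61] read 'a'  n2⇒n3
[62] read 'a'  n3⇒n4
[63] read 'b'  n4⇒n5  → match P0@[59:63]
[64] read 'b'  n5⇒n1 ·f
[65] read 'b'  n1⇒n1 ·f
[66] read 'a'  n1⇒n2
[67] read 'a'  n2⇒n3
[68] read 'a'  n3⇒n4

Matches: [[4,0],[7,1],[9,1],[14,0],[19,0],[21,1],[24,1],[29,0],[33,0],[38,0],[39,1],[40,1],[41,1],[47,0],[48,1],[50,1],[51,1],[57,0],[63,0]]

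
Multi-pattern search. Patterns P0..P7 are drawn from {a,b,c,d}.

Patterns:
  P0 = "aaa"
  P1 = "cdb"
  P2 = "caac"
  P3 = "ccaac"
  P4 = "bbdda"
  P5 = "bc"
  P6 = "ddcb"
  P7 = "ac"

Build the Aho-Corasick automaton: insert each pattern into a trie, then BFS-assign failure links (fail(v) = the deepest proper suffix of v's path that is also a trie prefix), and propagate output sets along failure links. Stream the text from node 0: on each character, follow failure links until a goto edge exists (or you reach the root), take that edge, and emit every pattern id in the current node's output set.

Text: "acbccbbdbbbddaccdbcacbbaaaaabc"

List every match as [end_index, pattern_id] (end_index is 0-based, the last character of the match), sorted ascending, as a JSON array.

Build:
Trie (insert patterns):
  0='ε' goto a→1 b→14 c→4 d→20
  1='a' goto a→2 c→24
  2='aa' goto a→3
  3='aaa' goto ·  [P0 ends]
  4='c' goto a→7 c→10 d→5
  5='cd' goto b→6
  6='cdb' goto ·  [P1 ends]
  7='ca' goto a→8
  8='caa' goto c→9
  9='caac' goto ·  [P2 ends]
  10='cc' goto a→11
  11='cca' goto a→12
  12='ccaa' goto c→13
  13='ccaac' goto ·  [P3 ends]
  14='b' goto b→15 c→19
  15='bb' goto d→16
  16='bbd' goto d→17
  17='bbdd' goto a→18
  18='bbdda' goto ·  [P4 ends]
  19='bc' goto ·  [P5 ends]
  20='d' goto d→21
  21='dd' goto c→22
  22='ddc' goto b→23
  23='ddcb' goto ·  [P6 ends]
  24='ac' goto ·  [P7 ends]

Failure links (BFS by depth):
  n1('a'): parent n0 fail=0; on 'a' 0 → fail=0;  out ∅∪∅=∅
  n4('c'): parent n0 fail=0; on 'c' 0 → fail=0;  out ∅∪∅=∅
  n14('b'): parent n0 fail=0; on 'b' 0 → fail=0;  out ∅∪∅=∅
  n20('d'): parent n0 fail=0; on 'd' 0 → fail=0;  out ∅∪∅=∅
  n2('aa'): parent n1 fail=0; on 'a' 0 → fail=1;  out ∅∪∅=∅
  n5('cd'): parent n4 fail=0; on 'd' 0 → fail=20;  out ∅∪∅=∅
  n7('ca'): parent n4 fail=0; on 'a' 0 → fail=1;  out ∅∪∅=∅
  n10('cc'): parent n4 fail=0; on 'c' 0 → fail=4;  out ∅∪∅=∅
  n15('bb'): parent n14 fail=0; on 'b' 0 → fail=14;  out ∅∪∅=∅
  n19('bc'): parent n14 fail=0; on 'c' 0 → fail=4;  out {5}∪∅={5}
  n21('dd'): parent n20 fail=0; on 'd' 0 → fail=20;  out ∅∪∅=∅
  n24('ac'): parent n1 fail=0; on 'c' 0 → fail=4;  out {7}∪∅={7}
  n3('aaa'): parent n2 fail=1; on 'a' 1 → fail=2;  out {0}∪∅={0}
  n6('cdb'): parent n5 fail=20; on 'b' 20→0 → fail=14;  out {1}∪∅={1}
  n8('caa'): parent n7 fail=1; on 'a' 1 → fail=2;  out ∅∪∅=∅
  n11('cca'): parent n10 fail=4; on 'a' 4 → fail=7;  out ∅∪∅=∅
  n16('bbd'): parent n15 fail=14; on 'd' 14→0 → fail=20;  out ∅∪∅=∅
  n22('ddc'): parent n21 fail=20; on 'c' 20→0 → fail=4;  out ∅∪∅=∅
  n9('caac'): parent n8 fail=2; on 'c' 2→1 → fail=24;  out {2}∪{7}={2,7}
  n12('ccaa'): parent n11 fail=7; on 'a' 7 → fail=8;  out ∅∪∅=∅
  n17('bbdd'): parent n16 fail=20; on 'd' 20 → fail=21;  out ∅∪∅=∅
  n23('ddcb'): parent n22 fail=4; on 'b' 4→0 → fail=14;  out {6}∪∅={6}
  n13('ccaac'): parent n12 fail=8; on 'c' 8 → fail=9;  out {3}∪{2,7}={2,3,7}
  n18('bbdda'): parent n17 fail=21; on 'a' 21→20→0 → fail=1;  out {4}∪∅={4}

Run:
[0] read 'a'  n0⇒n1
[1] read 'c'  n1⇒n24  → match P7@[0:1]
[2] read 'b'  n24⇒n14 (via fail)
[3] read 'c'  n14⇒n19  → match P5@[2:3]
[4] read 'c'  n19⇒n10 (via fail)
[5] read 'b'  n10⇒n14 (via fail)
[6] read 'b'  n14⇒n15
[7] read 'd'  n15⇒n16
[8] read 'b'  n16⇒n14 (via fail)
[9] read 'b'  n14⇒n15
[10] read 'b'  n15⇒n15 (via fail)
[11] read 'd'  n15⇒n16
[12] read 'd'  n16⇒n17
[13] read 'a'  n17⇒n18  → match P4@[9:13]
[14] read 'c'  n18⇒n24 (via fail)  → match P7@[13:14]
[15] read 'c'  n24⇒n10 (via fail)
[16] read 'd'  n10⇒n5 (via fail)
[17] read 'b'  n5⇒n6  → match P1@[15:17]
[18] read 'c'  n6⇒n19 (via fail)  → match P5@[17:18]
[19] read 'a'  n19⇒n7 (via fail)
[20] read 'c'  n7⇒n24 (via fail)  → match P7@[19:20]
[21] read 'b'  n24⇒n14 (via fail)
[22] read 'b'  n14⇒n15
[23] read 'a'  n15⇒n1 (via fail)
[24] read 'a'  n1⇒n2
[25] read 'a'  n2⇒n3  → match P0@[23:25]
[26] read 'a'  n3⇒n3 (via fail)  → match P0@[24:26]
[27] read 'a'  n3⇒n3 (via fail)  → match P0@[25:27]
[28] read 'b'  n3⇒n14 (via fail)
[29] read 'c'  n14⇒n19  → match P5@[28:29]

Matches: [[1,7],[3,5],[13,4],[14,7],[17,1],[18,5],[20,7],[25,0],[26,0],[27,0],[29,5]]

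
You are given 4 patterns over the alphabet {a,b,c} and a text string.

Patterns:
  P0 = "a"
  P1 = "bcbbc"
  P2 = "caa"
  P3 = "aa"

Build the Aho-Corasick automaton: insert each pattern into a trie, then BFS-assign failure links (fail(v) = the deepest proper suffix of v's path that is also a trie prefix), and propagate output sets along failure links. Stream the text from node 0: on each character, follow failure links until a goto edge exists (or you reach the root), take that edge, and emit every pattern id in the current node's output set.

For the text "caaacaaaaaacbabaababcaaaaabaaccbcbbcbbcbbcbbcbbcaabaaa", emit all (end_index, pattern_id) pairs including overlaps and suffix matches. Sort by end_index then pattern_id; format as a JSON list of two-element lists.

Construct AC machine:
Trie nodes:
  n0 'ε': a→1 b→2 c→7
  n1 'a': a→10  ←P0
  n2 'b': c→3
  n3 'bc': b→4
  n4 'bcb': b→5
  n5 'bcbb': c→6
  n6 'bcbbc': ·  ←P1
  n7 'c': a→8
  n8 'ca': a→9
  n9 'caa': ·  ←P2
  n10 'aa': ·  ←P3

Failure links (BFS by depth):
  n1('a'): parent n0 fail=0; on 'a' 0 → fail=0;  out {0}∪∅={0}
  n2('b'): parent n0 fail=0; on 'b' 0 → fail=0;  out ∅∪∅=∅
  n7('c'): parent n0 fail=0; on 'c' 0 → fail=0;  out ∅∪∅=∅
  n3('bc'): parent n2 fail=0; on 'c' 0 → fail=7;  out ∅∪∅=∅
  n8('ca'): parent n7 fail=0; on 'a' 0 → fail=1;  out ∅∪{0}={0}
  n10('aa'): parent n1 fail=0; on 'a' 0 → fail=1;  out {3}∪{0}={0,3}
  n4('bcb'): parent n3 fail=7; on 'b' 7→0 → fail=2;  out ∅∪∅=∅
  n9('caa'): parent n8 fail=1; on 'a' 1 → fail=10;  out {2}∪{0,3}={0,2,3}
  n5('bcbb'): parent n4 fail=2; on 'b' 2→0 → fail=2;  out ∅∪∅=∅
  n6('bcbbc'): parent n5 fail=2; on 'c' 2 → fail=3;  out {1}∪∅={1}

Text stream:
i=0 'c': node 0→7
i=1 'a': node 7→8  emit P0@[1:1]
i=2 'a': node 8→9  emit P0@[2:2],P2@[0:2],P3@[1:2]
i=3 'a': node 9→10 (via fail)  emit P0@[3:3],P3@[2:3]
i=4 'c': node 10→7 (via fail)
i=5 'a': node 7→8  emit P0@[5:5]
i=6 'a': node 8→9  emit P0@[6:6],P2@[4:6],P3@[5:6]
i=7 'a': node 9→10 (via fail)  emit P0@[7:7],P3@[6:7]
i=8 'a': node 10→10 (via fail)  emit P0@[8:8],P3@[7:8]
i=9 'a': node 10→10 (via fail)  emit P0@[9:9],P3@[8:9]
i=10 'a': node 10→10 (via fail)  emit P0@[10:10],P3@[9:10]
i=11 'c': node 10→7 (via fail)
i=12 'b': node 7→2 (via fail)
i=13 'a': node 2→1 (via fail)  emit P0@[13:13]
i=14 'b': node 1→2 (via fail)
i=15 'a': node 2→1 (via fail)  emit P0@[15:15]
i=16 'a': node 1→10  emit P0@[16:16],P3@[15:16]
i=17 'b': node 10→2 (via fail)
i=18 'a': node 2→1 (via fail)  emit P0@[18:18]
i=19 'b': node 1→2 (via fail)
i=20 'c': node 2→3
i=21 'a': node 3→8 (via fail)  emit P0@[21:21]
i=22 'a': node 8→9  emit P0@[22:22],P2@[20:22],P3@[21:22]
i=23 'a': node 9→10 (via fail)  emit P0@[23:23],P3@[22:23]
i=24 'a': node 10→10 (via fail)  emit P0@[24:24],P3@[23:24]
i=25 'a': node 10→10 (via fail)  emit P0@[25:25],P3@[24:25]
i=26 'b': node 10→2 (via fail)
i=27 'a': node 2→1 (via fail)  emit P0@[27:27]
i=28 'a': node 1→10  emit P0@[28:28],P3@[27:28]
i=29 'c': node 10→7 (via fail)
i=30 'c': node 7→7 (via fail)
i=31 'b': node 7→2 (via fail)
i=32 'c': node 2→3
i=33 'b': node 3→4
i=34 'b': node 4→5
i=35 'c': node 5→6  emit P1@[31:35]
i=36 'b': node 6→4 (via fail)
i=37 'b': node 4→5
i=38 'c': node 5→6  emit P1@[34:38]
i=39 'b': node 6→4 (via fail)
i=40 'b': node 4→5
i=41 'c': node 5→6  emit P1@[37:41]
i=42 'b': node 6→4 (via fail)
i=43 'b': node 4→5
i=44 'c': node 5→6  emit P1@[40:44]
i=45 'b': node 6→4 (via fail)
i=46 'b': node 4→5
i=47 'c': node 5→6  emit P1@[43:47]
i=48 'a': node 6→8 (via fail)  emit P0@[48:48]
i=49 'a': node 8→9  emit P0@[49:49],P2@[47:49],P3@[48:49]
i=50 'b': node 9→2 (via fail)
i=51 'a': node 2→1 (via fail)  emit P0@[51:51]
i=52 'a': node 1→10  emit P0@[52:52],P3@[51:52]
i=53 'a': node 10→10 (via fail)  emit P0@[53:53],P3@[52:53]

Result: [[1,0],[2,0],[2,2],[2,3],[3,0],[3,3],[5,0],[6,0],[6,2],[6,3],[7,0],[7,3],[8,0],[8,3],[9,0],[9,3],[10,0],[10,3],[13,0],[15,0],[16,0],[16,3],[18,0],[21,0],[22,0],[22,2],[22,3],[23,0],[23,3],[24,0],[24,3],[25,0],[25,3],[27,0],[28,0],[28,3],[35,1],[38,1],[41,1],[44,1],[47,1],[48,0],[49,0],[49,2],[49,3],[51,0],[52,0],[52,3],[53,0],[53,3]]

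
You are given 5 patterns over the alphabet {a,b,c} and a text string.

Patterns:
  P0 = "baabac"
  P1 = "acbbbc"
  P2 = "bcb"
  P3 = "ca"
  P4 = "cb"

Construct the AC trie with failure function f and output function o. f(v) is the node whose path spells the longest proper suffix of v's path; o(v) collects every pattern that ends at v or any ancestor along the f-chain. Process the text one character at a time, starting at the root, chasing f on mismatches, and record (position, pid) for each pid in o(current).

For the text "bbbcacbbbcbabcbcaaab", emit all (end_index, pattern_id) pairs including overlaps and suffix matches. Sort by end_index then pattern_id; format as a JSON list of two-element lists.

Construct AC machine:
Trie (insert patterns):
  n0 'ε': a→7 b→1 c→15
  n1 'b': a→2 c→13
  n2 'ba': a→3
  n3 'baa': b→4
  n4 'baab': a→5
  n5 'baaba': c→6
  n6 'baabac': ·  ←P0
  n7 'a': c→8
  n8 'ac': b→9
  n9 'acb': b→10
  n10 'acbb': b→11
  n11 'acbbb': c→12
  n12 'acbbbc': ·  ←P1
  n13 'bc': b→14
  n14 'bcb': ·  ←P2
  n15 'c': a→16 b→17
  n16 'ca': ·  ←P3
  n17 'cb': ·  ←P4

BFS fail/out derivation:
  n1('b'): parent n0 fail=0; on 'b' 0 → fail=0;  out ∅∪∅=∅
  n7('a'): parent n0 fail=0; on 'a' 0 → fail=0;  out ∅∪∅=∅
  n15('c'): parent n0 fail=0; on 'c' 0 → fail=0;  out ∅∪∅=∅
  n2('ba'): parent n1 fail=0; on 'a' 0 → fail=7;  out ∅∪∅=∅
  n8('ac'): parent n7 fail=0; on 'c' 0 → fail=15;  out ∅∪∅=∅
  n13('bc'): parent n1 fail=0; on 'c' 0 → fail=15;  out ∅∪∅=∅
  n16('ca'): parent n15 fail=0; on 'a' 0 → fail=7;  out {3}∪∅={3}
  n17('cb'): parent n15 fail=0; on 'b' 0 → fail=1;  out {4}∪∅={4}
  n3('baa'): parent n2 fail=7; on 'a' 7→0 → fail=7;  out ∅∪∅=∅
  n9('acb'): parent n8 fail=15; on 'b' 15 → fail=17;  out ∅∪{4}={4}
  n14('bcb'): parent n13 fail=15; on 'b' 15 → fail=17;  out {2}∪{4}={2,4}
  n4('baab'): parent n3 fail=7; on 'b' 7→0 → fail=1;  out ∅∪∅=∅
  n10('acbb'): parent n9 fail=17; on 'b' 17→1→0 → fail=1;  out ∅∪∅=∅
  n5('baaba'): parent n4 fail=1; on 'a' 1 → fail=2;  out ∅∪∅=∅
  n11('acbbb'): parent n10 fail=1; on 'b' 1→0 → fail=1;  out ∅∪∅=∅
  n6('baabac'): parent n5 fail=2; on 'c' 2→7 → fail=8;  out {0}∪∅={0}
  n12('acbbbc'): parent n11 fail=1; on 'c' 1 → fail=13;  out {1}∪∅={1}

Text stream:
pos 0 'b': at 1
pos 1 'b': at 1 (fail-walked)
pos 2 'b': at 1 (fail-walked)
pos 3 'c': at 13
pos 4 'a': at 16 (fail-walked)  emit P3@[3:4]
pos 5 'c': at 8 (fail-walked)
pos 6 'b': at 9  emit P4@[5:6]
pos 7 'b': at 10
pos 8 'b': at 11
pos 9 'c': at 12  emit P1@[4:9]
pos 10 'b': at 14 (fail-walked)  emit P2@[8:10],P4@[9:10]
pos 11 'a': at 2 (fail-walked)
pos 12 'b': at 1 (fail-walked)
pos 13 'c': at 13
pos 14 'b': at 14  emit P2@[12:14],P4@[13:14]
pos 15 'c': at 13 (fail-walked)
pos 16 'a': at 16 (fail-walked)  emit P3@[15:16]
pos 17 'a': at 7 (fail-walked)
pos 18 'a': at 7 (fail-walked)
pos 19 'b': at 1 (fail-walked)

Result: [[4,3],[6,4],[9,1],[10,2],[10,4],[14,2],[14,4],[16,3]]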